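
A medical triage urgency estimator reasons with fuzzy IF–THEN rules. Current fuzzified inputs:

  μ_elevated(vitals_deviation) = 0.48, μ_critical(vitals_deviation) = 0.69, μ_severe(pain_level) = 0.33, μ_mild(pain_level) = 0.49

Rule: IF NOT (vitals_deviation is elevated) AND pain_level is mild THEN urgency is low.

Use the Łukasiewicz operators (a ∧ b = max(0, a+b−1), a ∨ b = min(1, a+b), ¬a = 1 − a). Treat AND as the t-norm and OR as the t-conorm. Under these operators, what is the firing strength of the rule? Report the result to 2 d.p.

0.01

firing strength: ¬elevated=1−0.48=0.52, mild=0.49; AND[max(0, a+b−1)] → w = 0.01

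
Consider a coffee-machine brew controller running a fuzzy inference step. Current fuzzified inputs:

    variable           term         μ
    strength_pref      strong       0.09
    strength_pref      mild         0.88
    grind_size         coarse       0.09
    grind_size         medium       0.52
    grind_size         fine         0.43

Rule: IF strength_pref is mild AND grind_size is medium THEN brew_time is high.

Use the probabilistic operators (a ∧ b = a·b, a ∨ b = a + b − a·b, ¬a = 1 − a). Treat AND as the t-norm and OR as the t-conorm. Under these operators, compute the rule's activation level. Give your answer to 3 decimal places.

0.458

firing strength: mild=0.88, medium=0.52; AND[a·b] → w = 0.4576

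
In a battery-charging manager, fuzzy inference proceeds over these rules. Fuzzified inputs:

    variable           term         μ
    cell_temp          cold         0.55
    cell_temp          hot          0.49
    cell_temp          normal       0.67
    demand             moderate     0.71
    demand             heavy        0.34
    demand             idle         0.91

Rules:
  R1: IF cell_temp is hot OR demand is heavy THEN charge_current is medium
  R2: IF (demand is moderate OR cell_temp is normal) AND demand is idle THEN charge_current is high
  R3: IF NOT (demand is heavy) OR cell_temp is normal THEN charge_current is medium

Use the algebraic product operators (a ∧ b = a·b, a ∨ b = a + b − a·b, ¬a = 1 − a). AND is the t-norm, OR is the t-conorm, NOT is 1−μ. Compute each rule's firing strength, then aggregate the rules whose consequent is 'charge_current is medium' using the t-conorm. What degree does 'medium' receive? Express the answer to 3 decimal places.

0.962

R1: hot=0.49, heavy=0.34; OR[a + b − a·b] → w = 0.6634
R2: (moderate=0.71 OR normal=0.67) = 0.9043; AND[a·b] with idle=0.91 → w = 0.8229
R3: ¬heavy=1−0.34=0.66, normal=0.67; OR[a + b − a·b] → w = 0.8878
Rules with consequent 'medium': {R1, R3} → strengths 0.6634, 0.8878
Aggregate via t-conorm [a + b − a·b]: 0.9622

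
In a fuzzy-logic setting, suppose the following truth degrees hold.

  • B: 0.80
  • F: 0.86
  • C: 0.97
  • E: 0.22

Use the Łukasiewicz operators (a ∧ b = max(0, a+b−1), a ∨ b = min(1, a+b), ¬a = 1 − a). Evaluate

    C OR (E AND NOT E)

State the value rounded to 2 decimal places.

0.97

NOT E = 1 − 0.22 = 0.78
E AND NOT E = max(0, a+b−1) on (0.22, 0.78) = 0.00
C OR (E AND NOT E) = min(1, a+b) on (0.97, 0.00) = 0.97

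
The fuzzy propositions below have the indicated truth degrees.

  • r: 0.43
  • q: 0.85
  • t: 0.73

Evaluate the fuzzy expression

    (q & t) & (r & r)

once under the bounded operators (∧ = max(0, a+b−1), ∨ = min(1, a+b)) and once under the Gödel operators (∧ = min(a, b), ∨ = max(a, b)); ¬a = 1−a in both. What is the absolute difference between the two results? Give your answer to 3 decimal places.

Under bounded:
  q & t = max(0, a+b−1) on (0.85, 0.73) = 0.58
  r & r = max(0, a+b−1) on (0.43, 0.43) = 0.00
  (q & t) & (r & r) = max(0, a+b−1) on (0.58, 0.00) = 0.00
  → value = 0.0000
Under Gödel:
  q & t = min(a, b) on (0.85, 0.73) = 0.73
  r & r = min(a, b) on (0.43, 0.43) = 0.43
  (q & t) & (r & r) = min(a, b) on (0.73, 0.43) = 0.43
  → value = 0.4300
|0.0000 − 0.4300| = 0.430

0.430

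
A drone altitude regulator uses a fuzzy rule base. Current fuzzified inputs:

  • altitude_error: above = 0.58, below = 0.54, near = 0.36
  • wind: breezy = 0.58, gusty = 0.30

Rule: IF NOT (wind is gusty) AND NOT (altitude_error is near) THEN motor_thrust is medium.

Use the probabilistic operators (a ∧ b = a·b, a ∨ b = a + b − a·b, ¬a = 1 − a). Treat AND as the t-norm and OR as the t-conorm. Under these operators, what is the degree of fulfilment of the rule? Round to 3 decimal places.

0.448

firing strength: ¬gusty=1−0.30=0.70, ¬near=1−0.36=0.64; AND[a·b] → w = 0.4480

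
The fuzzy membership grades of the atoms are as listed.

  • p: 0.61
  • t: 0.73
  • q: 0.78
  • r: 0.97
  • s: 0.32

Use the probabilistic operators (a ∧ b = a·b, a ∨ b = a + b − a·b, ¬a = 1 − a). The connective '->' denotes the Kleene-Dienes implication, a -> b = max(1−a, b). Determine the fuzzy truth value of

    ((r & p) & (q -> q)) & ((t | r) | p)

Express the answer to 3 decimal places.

r & p = a·b on (0.9700, 0.6100) = 0.5917
q -> q  [Kleene-Dienes: max(1−a, b)] with a=0.7800, b=0.7800 → 0.7800
(r & p) & (q -> q) = a·b on (0.5917, 0.7800) = 0.4615
t | r = a + b − a·b on (0.7300, 0.9700) = 0.9919
(t | r) | p = a + b − a·b on (0.9919, 0.6100) = 0.9968
((r & p) & (q -> q)) & ((t | r) | p) = a·b on (0.4615, 0.9968) = 0.4601

0.460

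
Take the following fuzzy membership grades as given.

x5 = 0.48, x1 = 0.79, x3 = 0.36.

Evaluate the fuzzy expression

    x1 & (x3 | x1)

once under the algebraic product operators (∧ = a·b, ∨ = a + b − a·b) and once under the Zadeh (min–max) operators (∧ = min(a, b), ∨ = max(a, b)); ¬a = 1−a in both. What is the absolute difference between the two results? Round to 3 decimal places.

0.106

Under algebraic product:
  x3 | x1 = a + b − a·b on (0.3600, 0.7900) = 0.8656
  x1 & (x3 | x1) = a·b on (0.7900, 0.8656) = 0.6838
  → value = 0.6838
Under Zadeh (min–max):
  x3 | x1 = max(a, b) on (0.36, 0.79) = 0.79
  x1 & (x3 | x1) = min(a, b) on (0.79, 0.79) = 0.79
  → value = 0.7900
|0.6838 − 0.7900| = 0.106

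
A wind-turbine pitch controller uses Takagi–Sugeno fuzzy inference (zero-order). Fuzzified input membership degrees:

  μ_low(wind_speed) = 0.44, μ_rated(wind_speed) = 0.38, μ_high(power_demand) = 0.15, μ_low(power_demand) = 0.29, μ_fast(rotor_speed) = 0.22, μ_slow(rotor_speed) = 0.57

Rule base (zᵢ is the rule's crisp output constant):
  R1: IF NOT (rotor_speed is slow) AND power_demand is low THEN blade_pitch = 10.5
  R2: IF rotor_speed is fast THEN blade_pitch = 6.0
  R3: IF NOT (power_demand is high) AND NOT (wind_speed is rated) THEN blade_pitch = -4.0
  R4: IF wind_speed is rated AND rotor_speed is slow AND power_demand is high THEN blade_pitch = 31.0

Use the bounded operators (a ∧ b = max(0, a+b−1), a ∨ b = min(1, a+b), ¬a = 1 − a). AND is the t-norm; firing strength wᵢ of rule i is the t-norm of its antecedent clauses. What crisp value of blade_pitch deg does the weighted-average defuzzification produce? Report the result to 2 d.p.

R1 (z=10.5): ¬slow=1−0.57=0.43, low=0.29; AND[max(0, a+b−1)] → w = 0.00
R2 (z=6.0): fast=0.22 → w = 0.22
R3 (z=-4.0): ¬high=1−0.15=0.85, ¬rated=1−0.38=0.62; AND[max(0, a+b−1)] → w = 0.47
R4 (z=31.0): rated=0.38, slow=0.57, high=0.15; AND[max(0, a+b−1)] → w = 0.00
Weighted average = (0.00·10.5 + 0.22·6.0 + 0.47·-4.0 + 0.00·31.0) / (0.00 + 0.22 + 0.47 + 0.00)
  = -0.5600 / 0.6900 = -0.81

-0.81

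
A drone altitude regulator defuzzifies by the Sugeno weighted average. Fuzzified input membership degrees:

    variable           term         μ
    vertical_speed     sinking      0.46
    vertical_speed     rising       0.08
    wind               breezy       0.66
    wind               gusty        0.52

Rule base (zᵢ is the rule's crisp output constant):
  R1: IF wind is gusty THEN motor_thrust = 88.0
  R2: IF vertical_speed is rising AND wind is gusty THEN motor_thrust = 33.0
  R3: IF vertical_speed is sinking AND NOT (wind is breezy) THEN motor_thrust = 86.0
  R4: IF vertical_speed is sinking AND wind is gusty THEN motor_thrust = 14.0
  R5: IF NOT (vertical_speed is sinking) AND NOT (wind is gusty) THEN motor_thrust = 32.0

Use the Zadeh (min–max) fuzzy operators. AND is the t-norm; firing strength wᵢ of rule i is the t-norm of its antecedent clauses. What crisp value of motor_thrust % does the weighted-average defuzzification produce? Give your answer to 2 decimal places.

52.89

R1 (z=88.0): gusty=0.52 → w = 0.52
R2 (z=33.0): rising=0.08, gusty=0.52; AND[min(a, b)] → w = 0.08
R3 (z=86.0): sinking=0.46, ¬breezy=1−0.66=0.34; AND[min(a, b)] → w = 0.34
R4 (z=14.0): sinking=0.46, gusty=0.52; AND[min(a, b)] → w = 0.46
R5 (z=32.0): ¬sinking=1−0.46=0.54, ¬gusty=1−0.52=0.48; AND[min(a, b)] → w = 0.48
Weighted average = (0.52·88.0 + 0.08·33.0 + 0.34·86.0 + 0.46·14.0 + 0.48·32.0) / (0.52 + 0.08 + 0.34 + 0.46 + 0.48)
  = 99.4400 / 1.8800 = 52.89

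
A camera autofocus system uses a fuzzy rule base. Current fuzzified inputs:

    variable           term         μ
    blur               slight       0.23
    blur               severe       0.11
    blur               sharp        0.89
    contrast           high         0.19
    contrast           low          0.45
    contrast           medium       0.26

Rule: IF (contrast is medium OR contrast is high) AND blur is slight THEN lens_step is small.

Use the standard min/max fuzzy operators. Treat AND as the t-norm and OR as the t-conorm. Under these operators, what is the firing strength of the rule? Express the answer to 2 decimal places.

firing strength: (medium=0.26 OR high=0.19) = 0.26; AND[min(a, b)] with slight=0.23 → w = 0.23

0.23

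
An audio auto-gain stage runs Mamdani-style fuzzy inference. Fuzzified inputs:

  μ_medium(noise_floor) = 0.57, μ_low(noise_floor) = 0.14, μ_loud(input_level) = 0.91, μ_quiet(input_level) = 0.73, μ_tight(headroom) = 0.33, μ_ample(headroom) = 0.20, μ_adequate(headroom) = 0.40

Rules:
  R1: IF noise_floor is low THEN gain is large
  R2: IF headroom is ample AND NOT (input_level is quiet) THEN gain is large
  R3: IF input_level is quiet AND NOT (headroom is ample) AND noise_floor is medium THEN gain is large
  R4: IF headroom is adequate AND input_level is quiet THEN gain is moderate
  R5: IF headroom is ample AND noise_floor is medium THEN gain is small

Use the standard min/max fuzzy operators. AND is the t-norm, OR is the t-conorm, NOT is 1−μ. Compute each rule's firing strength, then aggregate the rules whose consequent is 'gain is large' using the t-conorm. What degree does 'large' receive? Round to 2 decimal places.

0.57

R1: low=0.14 → w = 0.14
R2: ample=0.20, ¬quiet=1−0.73=0.27; AND[min(a, b)] → w = 0.20
R3: quiet=0.73, ¬ample=1−0.20=0.80, medium=0.57; AND[min(a, b)] → w = 0.57
R4: adequate=0.40, quiet=0.73; AND[min(a, b)] → w = 0.40
R5: ample=0.20, medium=0.57; AND[min(a, b)] → w = 0.20
Rules with consequent 'large': {R1, R2, R3} → strengths 0.14, 0.20, 0.57
Aggregate via t-conorm [max(a, b)]: 0.57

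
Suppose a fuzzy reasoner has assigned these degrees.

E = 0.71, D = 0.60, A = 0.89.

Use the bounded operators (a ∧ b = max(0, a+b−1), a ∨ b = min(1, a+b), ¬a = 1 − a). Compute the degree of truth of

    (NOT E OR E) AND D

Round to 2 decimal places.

NOT E = 1 − 0.71 = 0.29
NOT E OR E = min(1, a+b) on (0.29, 0.71) = 1.00
(NOT E OR E) AND D = max(0, a+b−1) on (1.00, 0.60) = 0.60

0.60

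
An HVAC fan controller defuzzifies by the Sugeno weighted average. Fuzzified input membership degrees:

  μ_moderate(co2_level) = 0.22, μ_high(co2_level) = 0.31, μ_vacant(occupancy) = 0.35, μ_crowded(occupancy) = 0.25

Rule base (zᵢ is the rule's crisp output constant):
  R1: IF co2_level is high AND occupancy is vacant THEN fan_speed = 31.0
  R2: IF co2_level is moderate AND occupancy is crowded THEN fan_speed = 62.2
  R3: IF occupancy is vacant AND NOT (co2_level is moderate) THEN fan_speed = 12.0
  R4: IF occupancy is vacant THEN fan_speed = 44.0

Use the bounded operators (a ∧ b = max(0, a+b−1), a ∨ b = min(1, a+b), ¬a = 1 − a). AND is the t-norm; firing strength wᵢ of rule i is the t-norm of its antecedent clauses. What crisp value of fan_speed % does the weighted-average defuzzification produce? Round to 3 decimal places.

35.333

R1 (z=31.0): high=0.31, vacant=0.35; AND[max(0, a+b−1)] → w = 0.00
R2 (z=62.2): moderate=0.22, crowded=0.25; AND[max(0, a+b−1)] → w = 0.00
R3 (z=12.0): vacant=0.35, ¬moderate=1−0.22=0.78; AND[max(0, a+b−1)] → w = 0.13
R4 (z=44.0): vacant=0.35 → w = 0.35
Weighted average = (0.00·31.0 + 0.00·62.2 + 0.13·12.0 + 0.35·44.0) / (0.00 + 0.00 + 0.13 + 0.35)
  = 16.9600 / 0.4800 = 35.333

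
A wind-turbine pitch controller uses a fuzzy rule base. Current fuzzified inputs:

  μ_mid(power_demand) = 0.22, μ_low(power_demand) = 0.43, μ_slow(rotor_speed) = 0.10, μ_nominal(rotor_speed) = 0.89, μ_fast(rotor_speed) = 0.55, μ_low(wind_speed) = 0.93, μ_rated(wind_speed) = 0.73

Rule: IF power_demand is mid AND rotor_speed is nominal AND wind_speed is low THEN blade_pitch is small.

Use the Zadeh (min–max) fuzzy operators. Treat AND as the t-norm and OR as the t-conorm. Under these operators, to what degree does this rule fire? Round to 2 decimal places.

0.22

firing strength: mid=0.22, nominal=0.89, low=0.93; AND[min(a, b)] → w = 0.22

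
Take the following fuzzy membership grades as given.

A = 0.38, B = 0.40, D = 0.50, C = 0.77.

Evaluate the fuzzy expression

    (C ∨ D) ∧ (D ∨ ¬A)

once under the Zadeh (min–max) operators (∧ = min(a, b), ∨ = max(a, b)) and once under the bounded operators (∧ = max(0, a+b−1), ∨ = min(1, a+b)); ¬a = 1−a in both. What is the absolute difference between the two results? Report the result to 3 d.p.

0.380

Under Zadeh (min–max):
  C ∨ D = max(a, b) on (0.77, 0.50) = 0.77
  ¬A = 1 − 0.38 = 0.62
  D ∨ ¬A = max(a, b) on (0.50, 0.62) = 0.62
  (C ∨ D) ∧ (D ∨ ¬A) = min(a, b) on (0.77, 0.62) = 0.62
  → value = 0.6200
Under bounded:
  C ∨ D = min(1, a+b) on (0.77, 0.50) = 1.00
  ¬A = 1 − 0.38 = 0.62
  D ∨ ¬A = min(1, a+b) on (0.50, 0.62) = 1.00
  (C ∨ D) ∧ (D ∨ ¬A) = max(0, a+b−1) on (1.00, 1.00) = 1.00
  → value = 1.0000
|0.6200 − 1.0000| = 0.380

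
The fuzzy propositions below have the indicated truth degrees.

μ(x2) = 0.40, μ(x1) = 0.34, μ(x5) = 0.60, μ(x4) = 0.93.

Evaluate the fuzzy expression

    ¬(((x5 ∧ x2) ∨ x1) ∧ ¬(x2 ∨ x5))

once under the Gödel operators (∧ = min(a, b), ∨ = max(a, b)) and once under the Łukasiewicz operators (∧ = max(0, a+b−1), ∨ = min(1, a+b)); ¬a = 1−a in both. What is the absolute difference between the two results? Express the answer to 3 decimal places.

0.400

Under Gödel:
  x5 ∧ x2 = min(a, b) on (0.60, 0.40) = 0.40
  (x5 ∧ x2) ∨ x1 = max(a, b) on (0.40, 0.34) = 0.40
  x2 ∨ x5 = max(a, b) on (0.40, 0.60) = 0.60
  ¬(x2 ∨ x5) = 1 − 0.60 = 0.40
  ((x5 ∧ x2) ∨ x1) ∧ ¬(x2 ∨ x5) = min(a, b) on (0.40, 0.40) = 0.40
  ¬(((x5 ∧ x2) ∨ x1) ∧ ¬(x2 ∨ x5)) = 1 − 0.40 = 0.60
  → value = 0.6000
Under Łukasiewicz:
  x5 ∧ x2 = max(0, a+b−1) on (0.60, 0.40) = 0.00
  (x5 ∧ x2) ∨ x1 = min(1, a+b) on (0.00, 0.34) = 0.34
  x2 ∨ x5 = min(1, a+b) on (0.40, 0.60) = 1.00
  ¬(x2 ∨ x5) = 1 − 1.00 = 0.00
  ((x5 ∧ x2) ∨ x1) ∧ ¬(x2 ∨ x5) = max(0, a+b−1) on (0.34, 0.00) = 0.00
  ¬(((x5 ∧ x2) ∨ x1) ∧ ¬(x2 ∨ x5)) = 1 − 0.00 = 1.00
  → value = 1.0000
|0.6000 − 1.0000| = 0.400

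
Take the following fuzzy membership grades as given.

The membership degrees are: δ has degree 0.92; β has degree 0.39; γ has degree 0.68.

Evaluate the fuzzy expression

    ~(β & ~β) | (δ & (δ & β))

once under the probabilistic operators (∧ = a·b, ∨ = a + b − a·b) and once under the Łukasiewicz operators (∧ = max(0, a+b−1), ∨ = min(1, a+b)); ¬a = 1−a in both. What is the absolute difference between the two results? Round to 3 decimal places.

Under probabilistic:
  ~β = 1 − 0.3900 = 0.6100
  β & ~β = a·b on (0.3900, 0.6100) = 0.2379
  ~(β & ~β) = 1 − 0.2379 = 0.7621
  δ & β = a·b on (0.9200, 0.3900) = 0.3588
  δ & (δ & β) = a·b on (0.9200, 0.3588) = 0.3301
  ~(β & ~β) | (δ & (δ & β)) = a + b − a·b on (0.7621, 0.3301) = 0.8406
  → value = 0.8406
Under Łukasiewicz:
  ~β = 1 − 0.39 = 0.61
  β & ~β = max(0, a+b−1) on (0.39, 0.61) = 0.00
  ~(β & ~β) = 1 − 0.00 = 1.00
  δ & β = max(0, a+b−1) on (0.92, 0.39) = 0.31
  δ & (δ & β) = max(0, a+b−1) on (0.92, 0.31) = 0.23
  ~(β & ~β) | (δ & (δ & β)) = min(1, a+b) on (1.00, 0.23) = 1.00
  → value = 1.0000
|0.8406 − 1.0000| = 0.159

0.159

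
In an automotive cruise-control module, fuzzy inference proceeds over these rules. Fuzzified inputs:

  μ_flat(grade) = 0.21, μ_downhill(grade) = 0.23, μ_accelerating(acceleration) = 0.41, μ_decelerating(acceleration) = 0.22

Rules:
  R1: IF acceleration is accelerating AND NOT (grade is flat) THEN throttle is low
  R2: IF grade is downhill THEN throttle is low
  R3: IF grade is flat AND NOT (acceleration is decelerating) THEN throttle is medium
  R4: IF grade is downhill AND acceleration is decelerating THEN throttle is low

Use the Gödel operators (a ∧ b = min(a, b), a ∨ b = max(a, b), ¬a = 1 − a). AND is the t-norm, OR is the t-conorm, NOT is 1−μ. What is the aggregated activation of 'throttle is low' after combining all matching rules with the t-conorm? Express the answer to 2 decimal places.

R1: accelerating=0.41, ¬flat=1−0.21=0.79; AND[min(a, b)] → w = 0.41
R2: downhill=0.23 → w = 0.23
R3: flat=0.21, ¬decelerating=1−0.22=0.78; AND[min(a, b)] → w = 0.21
R4: downhill=0.23, decelerating=0.22; AND[min(a, b)] → w = 0.22
Rules with consequent 'low': {R1, R2, R4} → strengths 0.41, 0.23, 0.22
Aggregate via t-conorm [max(a, b)]: 0.41

0.41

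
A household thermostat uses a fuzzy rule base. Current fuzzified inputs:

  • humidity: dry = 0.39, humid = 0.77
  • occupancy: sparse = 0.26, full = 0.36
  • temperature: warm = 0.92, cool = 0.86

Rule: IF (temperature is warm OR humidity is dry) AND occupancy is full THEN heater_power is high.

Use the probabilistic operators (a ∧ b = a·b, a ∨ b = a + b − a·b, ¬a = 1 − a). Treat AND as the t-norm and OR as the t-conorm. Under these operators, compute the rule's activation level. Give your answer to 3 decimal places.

0.342

firing strength: (warm=0.92 OR dry=0.39) = 0.9512; AND[a·b] with full=0.36 → w = 0.3424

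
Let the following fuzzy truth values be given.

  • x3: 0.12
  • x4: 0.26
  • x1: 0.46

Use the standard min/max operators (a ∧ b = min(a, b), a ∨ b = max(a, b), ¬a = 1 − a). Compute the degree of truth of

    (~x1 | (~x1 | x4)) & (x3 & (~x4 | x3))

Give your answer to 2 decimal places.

0.12

~x1 = 1 − 0.46 = 0.54
~x1 = 1 − 0.46 = 0.54
~x1 | x4 = max(a, b) on (0.54, 0.26) = 0.54
~x1 | (~x1 | x4) = max(a, b) on (0.54, 0.54) = 0.54
~x4 = 1 − 0.26 = 0.74
~x4 | x3 = max(a, b) on (0.74, 0.12) = 0.74
x3 & (~x4 | x3) = min(a, b) on (0.12, 0.74) = 0.12
(~x1 | (~x1 | x4)) & (x3 & (~x4 | x3)) = min(a, b) on (0.54, 0.12) = 0.12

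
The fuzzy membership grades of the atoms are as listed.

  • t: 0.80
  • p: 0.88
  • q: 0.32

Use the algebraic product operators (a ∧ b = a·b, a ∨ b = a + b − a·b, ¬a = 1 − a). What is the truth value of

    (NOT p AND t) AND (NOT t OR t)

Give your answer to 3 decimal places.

NOT p = 1 − 0.8800 = 0.1200
NOT p AND t = a·b on (0.1200, 0.8000) = 0.0960
NOT t = 1 − 0.8000 = 0.2000
NOT t OR t = a + b − a·b on (0.2000, 0.8000) = 0.8400
(NOT p AND t) AND (NOT t OR t) = a·b on (0.0960, 0.8400) = 0.0806

0.081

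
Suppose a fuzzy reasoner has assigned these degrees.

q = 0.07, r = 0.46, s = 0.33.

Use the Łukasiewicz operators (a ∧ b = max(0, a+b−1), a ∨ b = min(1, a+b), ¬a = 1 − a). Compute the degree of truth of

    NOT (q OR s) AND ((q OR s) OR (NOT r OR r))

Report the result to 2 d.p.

q OR s = min(1, a+b) on (0.07, 0.33) = 0.40
NOT (q OR s) = 1 − 0.40 = 0.60
q OR s = min(1, a+b) on (0.07, 0.33) = 0.40
NOT r = 1 − 0.46 = 0.54
NOT r OR r = min(1, a+b) on (0.54, 0.46) = 1.00
(q OR s) OR (NOT r OR r) = min(1, a+b) on (0.40, 1.00) = 1.00
NOT (q OR s) AND ((q OR s) OR (NOT r OR r)) = max(0, a+b−1) on (0.60, 1.00) = 0.60

0.60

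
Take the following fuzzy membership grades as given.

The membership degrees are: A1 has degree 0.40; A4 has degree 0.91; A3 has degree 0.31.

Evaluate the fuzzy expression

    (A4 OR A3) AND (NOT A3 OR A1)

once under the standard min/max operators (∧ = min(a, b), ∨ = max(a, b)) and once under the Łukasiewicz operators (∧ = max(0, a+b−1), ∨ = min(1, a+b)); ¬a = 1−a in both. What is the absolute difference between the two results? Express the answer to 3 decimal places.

Under standard min/max:
  A4 OR A3 = max(a, b) on (0.91, 0.31) = 0.91
  NOT A3 = 1 − 0.31 = 0.69
  NOT A3 OR A1 = max(a, b) on (0.69, 0.40) = 0.69
  (A4 OR A3) AND (NOT A3 OR A1) = min(a, b) on (0.91, 0.69) = 0.69
  → value = 0.6900
Under Łukasiewicz:
  A4 OR A3 = min(1, a+b) on (0.91, 0.31) = 1.00
  NOT A3 = 1 − 0.31 = 0.69
  NOT A3 OR A1 = min(1, a+b) on (0.69, 0.40) = 1.00
  (A4 OR A3) AND (NOT A3 OR A1) = max(0, a+b−1) on (1.00, 1.00) = 1.00
  → value = 1.0000
|0.6900 − 1.0000| = 0.310

0.310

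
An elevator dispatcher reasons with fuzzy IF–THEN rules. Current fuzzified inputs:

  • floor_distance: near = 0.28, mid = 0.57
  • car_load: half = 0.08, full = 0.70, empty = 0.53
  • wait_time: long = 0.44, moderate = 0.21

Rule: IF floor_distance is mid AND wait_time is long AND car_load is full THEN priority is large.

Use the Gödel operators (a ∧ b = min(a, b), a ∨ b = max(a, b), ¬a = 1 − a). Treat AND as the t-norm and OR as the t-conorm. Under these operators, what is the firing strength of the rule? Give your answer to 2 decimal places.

firing strength: mid=0.57, long=0.44, full=0.70; AND[min(a, b)] → w = 0.44

0.44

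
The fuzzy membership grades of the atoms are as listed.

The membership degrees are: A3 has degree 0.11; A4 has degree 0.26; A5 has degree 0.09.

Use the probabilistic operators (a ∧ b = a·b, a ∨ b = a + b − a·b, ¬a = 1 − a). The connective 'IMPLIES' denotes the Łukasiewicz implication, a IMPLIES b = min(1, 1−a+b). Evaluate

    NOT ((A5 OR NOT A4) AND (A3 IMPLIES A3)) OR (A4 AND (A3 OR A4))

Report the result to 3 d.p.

0.304

NOT A4 = 1 − 0.2600 = 0.7400
A5 OR NOT A4 = a + b − a·b on (0.0900, 0.7400) = 0.7634
A3 IMPLIES A3  [Łukasiewicz: min(1, 1−a+b)] with a=0.1100, b=0.1100 → 1.0000
(A5 OR NOT A4) AND (A3 IMPLIES A3) = a·b on (0.7634, 1.0000) = 0.7634
NOT ((A5 OR NOT A4) AND (A3 IMPLIES A3)) = 1 − 0.7634 = 0.2366
A3 OR A4 = a + b − a·b on (0.1100, 0.2600) = 0.3414
A4 AND (A3 OR A4) = a·b on (0.2600, 0.3414) = 0.0888
NOT ((A5 OR NOT A4) AND (A3 IMPLIES A3)) OR (A4 AND (A3 OR A4)) = a + b − a·b on (0.2366, 0.0888) = 0.3044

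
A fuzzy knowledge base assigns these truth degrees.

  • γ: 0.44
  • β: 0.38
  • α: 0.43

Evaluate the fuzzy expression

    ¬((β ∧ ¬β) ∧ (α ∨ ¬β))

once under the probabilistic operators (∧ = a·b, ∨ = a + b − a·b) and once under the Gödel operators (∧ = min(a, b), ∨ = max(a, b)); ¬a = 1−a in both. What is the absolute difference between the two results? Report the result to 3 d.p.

0.195

Under probabilistic:
  ¬β = 1 − 0.3800 = 0.6200
  β ∧ ¬β = a·b on (0.3800, 0.6200) = 0.2356
  ¬β = 1 − 0.3800 = 0.6200
  α ∨ ¬β = a + b − a·b on (0.4300, 0.6200) = 0.7834
  (β ∧ ¬β) ∧ (α ∨ ¬β) = a·b on (0.2356, 0.7834) = 0.1846
  ¬((β ∧ ¬β) ∧ (α ∨ ¬β)) = 1 − 0.1846 = 0.8154
  → value = 0.8154
Under Gödel:
  ¬β = 1 − 0.38 = 0.62
  β ∧ ¬β = min(a, b) on (0.38, 0.62) = 0.38
  ¬β = 1 − 0.38 = 0.62
  α ∨ ¬β = max(a, b) on (0.43, 0.62) = 0.62
  (β ∧ ¬β) ∧ (α ∨ ¬β) = min(a, b) on (0.38, 0.62) = 0.38
  ¬((β ∧ ¬β) ∧ (α ∨ ¬β)) = 1 − 0.38 = 0.62
  → value = 0.6200
|0.8154 − 0.6200| = 0.195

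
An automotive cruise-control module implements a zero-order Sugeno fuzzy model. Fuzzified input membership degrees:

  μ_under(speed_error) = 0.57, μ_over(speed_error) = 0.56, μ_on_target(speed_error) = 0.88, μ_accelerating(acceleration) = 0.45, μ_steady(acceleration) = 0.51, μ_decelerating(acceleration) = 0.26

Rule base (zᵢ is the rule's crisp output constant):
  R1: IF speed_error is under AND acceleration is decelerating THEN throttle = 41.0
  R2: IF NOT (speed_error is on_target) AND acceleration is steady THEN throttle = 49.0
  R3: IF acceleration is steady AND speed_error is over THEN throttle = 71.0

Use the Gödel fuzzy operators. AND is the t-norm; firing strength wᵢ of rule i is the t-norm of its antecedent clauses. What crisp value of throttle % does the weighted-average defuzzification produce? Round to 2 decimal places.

59.27

R1 (z=41.0): under=0.57, decelerating=0.26; AND[min(a, b)] → w = 0.26
R2 (z=49.0): ¬on_target=1−0.88=0.12, steady=0.51; AND[min(a, b)] → w = 0.12
R3 (z=71.0): steady=0.51, over=0.56; AND[min(a, b)] → w = 0.51
Weighted average = (0.26·41.0 + 0.12·49.0 + 0.51·71.0) / (0.26 + 0.12 + 0.51)
  = 52.7500 / 0.8900 = 59.27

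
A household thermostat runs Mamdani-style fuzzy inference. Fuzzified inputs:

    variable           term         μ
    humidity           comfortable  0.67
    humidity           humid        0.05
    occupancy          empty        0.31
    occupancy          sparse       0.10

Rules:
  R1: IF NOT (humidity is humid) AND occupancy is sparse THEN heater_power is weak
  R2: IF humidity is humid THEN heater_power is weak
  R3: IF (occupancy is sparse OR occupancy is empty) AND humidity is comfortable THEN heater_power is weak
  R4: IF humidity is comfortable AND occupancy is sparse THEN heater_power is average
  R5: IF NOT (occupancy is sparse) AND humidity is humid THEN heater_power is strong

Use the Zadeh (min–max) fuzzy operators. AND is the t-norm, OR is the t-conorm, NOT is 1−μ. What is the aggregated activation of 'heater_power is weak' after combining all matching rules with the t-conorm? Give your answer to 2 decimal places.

0.31

R1: ¬humid=1−0.05=0.95, sparse=0.10; AND[min(a, b)] → w = 0.10
R2: humid=0.05 → w = 0.05
R3: (sparse=0.10 OR empty=0.31) = 0.31; AND[min(a, b)] with comfortable=0.67 → w = 0.31
R4: comfortable=0.67, sparse=0.10; AND[min(a, b)] → w = 0.10
R5: ¬sparse=1−0.10=0.90, humid=0.05; AND[min(a, b)] → w = 0.05
Rules with consequent 'weak': {R1, R2, R3} → strengths 0.10, 0.05, 0.31
Aggregate via t-conorm [max(a, b)]: 0.31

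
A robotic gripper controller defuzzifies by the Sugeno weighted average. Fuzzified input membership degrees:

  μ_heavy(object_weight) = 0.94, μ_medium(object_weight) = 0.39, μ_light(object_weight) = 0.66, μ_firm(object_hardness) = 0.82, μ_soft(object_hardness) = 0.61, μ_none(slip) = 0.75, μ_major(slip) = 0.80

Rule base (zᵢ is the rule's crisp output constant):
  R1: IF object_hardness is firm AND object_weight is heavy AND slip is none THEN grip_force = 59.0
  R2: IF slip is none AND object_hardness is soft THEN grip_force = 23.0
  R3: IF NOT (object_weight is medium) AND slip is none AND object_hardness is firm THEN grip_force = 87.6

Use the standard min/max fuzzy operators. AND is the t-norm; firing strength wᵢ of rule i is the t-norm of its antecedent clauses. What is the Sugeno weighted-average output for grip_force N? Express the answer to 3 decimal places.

R1 (z=59.0): firm=0.82, heavy=0.94, none=0.75; AND[min(a, b)] → w = 0.75
R2 (z=23.0): none=0.75, soft=0.61; AND[min(a, b)] → w = 0.61
R3 (z=87.6): ¬medium=1−0.39=0.61, none=0.75, firm=0.82; AND[min(a, b)] → w = 0.61
Weighted average = (0.75·59.0 + 0.61·23.0 + 0.61·87.6) / (0.75 + 0.61 + 0.61)
  = 111.7160 / 1.9700 = 56.709

56.709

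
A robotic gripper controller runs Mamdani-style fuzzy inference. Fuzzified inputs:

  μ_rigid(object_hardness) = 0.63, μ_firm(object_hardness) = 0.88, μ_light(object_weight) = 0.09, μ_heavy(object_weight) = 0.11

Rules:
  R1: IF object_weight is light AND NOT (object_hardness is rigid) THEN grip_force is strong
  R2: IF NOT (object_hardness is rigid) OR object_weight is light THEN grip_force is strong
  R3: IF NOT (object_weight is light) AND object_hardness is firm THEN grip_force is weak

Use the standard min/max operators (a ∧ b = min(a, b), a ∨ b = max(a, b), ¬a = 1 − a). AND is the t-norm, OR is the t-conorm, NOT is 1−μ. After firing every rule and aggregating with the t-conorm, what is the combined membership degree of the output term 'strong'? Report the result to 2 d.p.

0.37

R1: light=0.09, ¬rigid=1−0.63=0.37; AND[min(a, b)] → w = 0.09
R2: ¬rigid=1−0.63=0.37, light=0.09; OR[max(a, b)] → w = 0.37
R3: ¬light=1−0.09=0.91, firm=0.88; AND[min(a, b)] → w = 0.88
Rules with consequent 'strong': {R1, R2} → strengths 0.09, 0.37
Aggregate via t-conorm [max(a, b)]: 0.37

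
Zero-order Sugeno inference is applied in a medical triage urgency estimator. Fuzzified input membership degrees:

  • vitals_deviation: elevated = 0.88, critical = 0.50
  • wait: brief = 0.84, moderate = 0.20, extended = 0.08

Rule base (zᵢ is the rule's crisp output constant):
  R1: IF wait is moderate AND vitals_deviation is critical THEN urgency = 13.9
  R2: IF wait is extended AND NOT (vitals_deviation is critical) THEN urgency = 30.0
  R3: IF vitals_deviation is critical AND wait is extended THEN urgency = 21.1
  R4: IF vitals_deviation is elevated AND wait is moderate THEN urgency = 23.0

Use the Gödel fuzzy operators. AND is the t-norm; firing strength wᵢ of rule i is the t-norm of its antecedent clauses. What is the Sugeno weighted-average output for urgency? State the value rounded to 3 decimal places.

R1 (z=13.9): moderate=0.20, critical=0.50; AND[min(a, b)] → w = 0.20
R2 (z=30.0): extended=0.08, ¬critical=1−0.50=0.50; AND[min(a, b)] → w = 0.08
R3 (z=21.1): critical=0.50, extended=0.08; AND[min(a, b)] → w = 0.08
R4 (z=23.0): elevated=0.88, moderate=0.20; AND[min(a, b)] → w = 0.20
Weighted average = (0.20·13.9 + 0.08·30.0 + 0.08·21.1 + 0.20·23.0) / (0.20 + 0.08 + 0.08 + 0.20)
  = 11.4680 / 0.5600 = 20.479

20.479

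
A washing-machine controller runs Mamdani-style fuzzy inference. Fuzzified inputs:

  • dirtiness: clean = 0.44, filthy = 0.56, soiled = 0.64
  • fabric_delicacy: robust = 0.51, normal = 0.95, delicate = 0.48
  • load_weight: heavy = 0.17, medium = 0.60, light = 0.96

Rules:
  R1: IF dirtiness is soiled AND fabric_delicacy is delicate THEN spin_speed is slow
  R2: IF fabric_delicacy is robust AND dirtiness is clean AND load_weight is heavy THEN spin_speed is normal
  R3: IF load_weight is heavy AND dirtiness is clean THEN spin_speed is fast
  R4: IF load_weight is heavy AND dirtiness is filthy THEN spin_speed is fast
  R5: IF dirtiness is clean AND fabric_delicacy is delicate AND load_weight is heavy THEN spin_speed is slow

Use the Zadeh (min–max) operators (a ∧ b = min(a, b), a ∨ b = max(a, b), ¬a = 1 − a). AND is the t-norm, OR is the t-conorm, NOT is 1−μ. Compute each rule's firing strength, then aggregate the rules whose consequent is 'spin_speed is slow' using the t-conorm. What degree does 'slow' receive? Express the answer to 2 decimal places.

0.48

R1: soiled=0.64, delicate=0.48; AND[min(a, b)] → w = 0.48
R2: robust=0.51, clean=0.44, heavy=0.17; AND[min(a, b)] → w = 0.17
R3: heavy=0.17, clean=0.44; AND[min(a, b)] → w = 0.17
R4: heavy=0.17, filthy=0.56; AND[min(a, b)] → w = 0.17
R5: clean=0.44, delicate=0.48, heavy=0.17; AND[min(a, b)] → w = 0.17
Rules with consequent 'slow': {R1, R5} → strengths 0.48, 0.17
Aggregate via t-conorm [max(a, b)]: 0.48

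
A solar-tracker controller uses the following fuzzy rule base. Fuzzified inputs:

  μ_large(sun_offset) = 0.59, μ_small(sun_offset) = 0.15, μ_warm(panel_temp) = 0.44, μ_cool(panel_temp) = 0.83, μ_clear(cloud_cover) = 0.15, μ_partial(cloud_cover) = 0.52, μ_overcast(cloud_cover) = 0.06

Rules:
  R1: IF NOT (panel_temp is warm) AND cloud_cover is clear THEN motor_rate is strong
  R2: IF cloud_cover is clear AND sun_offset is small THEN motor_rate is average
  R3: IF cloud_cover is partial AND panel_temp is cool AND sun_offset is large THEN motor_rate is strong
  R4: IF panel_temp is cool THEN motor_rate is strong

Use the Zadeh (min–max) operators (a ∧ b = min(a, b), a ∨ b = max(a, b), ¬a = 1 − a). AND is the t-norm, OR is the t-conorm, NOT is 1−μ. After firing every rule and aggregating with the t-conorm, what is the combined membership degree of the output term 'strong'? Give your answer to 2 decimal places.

0.83

R1: ¬warm=1−0.44=0.56, clear=0.15; AND[min(a, b)] → w = 0.15
R2: clear=0.15, small=0.15; AND[min(a, b)] → w = 0.15
R3: partial=0.52, cool=0.83, large=0.59; AND[min(a, b)] → w = 0.52
R4: cool=0.83 → w = 0.83
Rules with consequent 'strong': {R1, R3, R4} → strengths 0.15, 0.52, 0.83
Aggregate via t-conorm [max(a, b)]: 0.83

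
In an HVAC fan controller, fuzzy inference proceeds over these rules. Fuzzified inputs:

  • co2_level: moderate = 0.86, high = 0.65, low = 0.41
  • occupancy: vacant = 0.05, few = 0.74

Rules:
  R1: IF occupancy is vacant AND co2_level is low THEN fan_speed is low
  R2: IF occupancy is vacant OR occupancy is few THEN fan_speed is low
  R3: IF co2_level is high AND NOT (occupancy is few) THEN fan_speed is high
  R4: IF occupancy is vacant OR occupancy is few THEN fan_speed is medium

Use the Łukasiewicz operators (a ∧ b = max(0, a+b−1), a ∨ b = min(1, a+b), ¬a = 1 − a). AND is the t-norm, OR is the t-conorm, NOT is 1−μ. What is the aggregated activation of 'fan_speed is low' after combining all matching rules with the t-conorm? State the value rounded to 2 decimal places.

0.79

R1: vacant=0.05, low=0.41; AND[max(0, a+b−1)] → w = 0.00
R2: vacant=0.05, few=0.74; OR[min(1, a+b)] → w = 0.79
R3: high=0.65, ¬few=1−0.74=0.26; AND[max(0, a+b−1)] → w = 0.00
R4: vacant=0.05, few=0.74; OR[min(1, a+b)] → w = 0.79
Rules with consequent 'low': {R1, R2} → strengths 0.00, 0.79
Aggregate via t-conorm [min(1, a+b)]: 0.79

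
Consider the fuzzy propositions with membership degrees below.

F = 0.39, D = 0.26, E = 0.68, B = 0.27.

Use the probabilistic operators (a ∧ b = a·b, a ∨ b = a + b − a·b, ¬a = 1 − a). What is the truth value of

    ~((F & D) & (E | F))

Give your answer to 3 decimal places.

0.918

F & D = a·b on (0.3900, 0.2600) = 0.1014
E | F = a + b − a·b on (0.6800, 0.3900) = 0.8048
(F & D) & (E | F) = a·b on (0.1014, 0.8048) = 0.0816
~((F & D) & (E | F)) = 1 − 0.0816 = 0.9184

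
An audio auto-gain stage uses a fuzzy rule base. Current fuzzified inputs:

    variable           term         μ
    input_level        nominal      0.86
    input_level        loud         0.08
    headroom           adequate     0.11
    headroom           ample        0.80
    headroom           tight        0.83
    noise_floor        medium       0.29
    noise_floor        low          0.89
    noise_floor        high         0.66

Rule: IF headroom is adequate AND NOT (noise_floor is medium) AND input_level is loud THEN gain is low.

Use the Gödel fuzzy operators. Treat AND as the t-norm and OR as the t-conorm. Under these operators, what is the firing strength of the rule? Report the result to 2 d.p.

firing strength: adequate=0.11, ¬medium=1−0.29=0.71, loud=0.08; AND[min(a, b)] → w = 0.08

0.08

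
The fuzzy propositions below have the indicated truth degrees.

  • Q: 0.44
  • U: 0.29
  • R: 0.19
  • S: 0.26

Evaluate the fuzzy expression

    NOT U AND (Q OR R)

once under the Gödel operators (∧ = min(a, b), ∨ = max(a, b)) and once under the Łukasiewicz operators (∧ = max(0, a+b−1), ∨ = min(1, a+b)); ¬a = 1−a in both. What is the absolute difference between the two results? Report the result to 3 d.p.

Under Gödel:
  NOT U = 1 − 0.29 = 0.71
  Q OR R = max(a, b) on (0.44, 0.19) = 0.44
  NOT U AND (Q OR R) = min(a, b) on (0.71, 0.44) = 0.44
  → value = 0.4400
Under Łukasiewicz:
  NOT U = 1 − 0.29 = 0.71
  Q OR R = min(1, a+b) on (0.44, 0.19) = 0.63
  NOT U AND (Q OR R) = max(0, a+b−1) on (0.71, 0.63) = 0.34
  → value = 0.3400
|0.4400 − 0.3400| = 0.100

0.100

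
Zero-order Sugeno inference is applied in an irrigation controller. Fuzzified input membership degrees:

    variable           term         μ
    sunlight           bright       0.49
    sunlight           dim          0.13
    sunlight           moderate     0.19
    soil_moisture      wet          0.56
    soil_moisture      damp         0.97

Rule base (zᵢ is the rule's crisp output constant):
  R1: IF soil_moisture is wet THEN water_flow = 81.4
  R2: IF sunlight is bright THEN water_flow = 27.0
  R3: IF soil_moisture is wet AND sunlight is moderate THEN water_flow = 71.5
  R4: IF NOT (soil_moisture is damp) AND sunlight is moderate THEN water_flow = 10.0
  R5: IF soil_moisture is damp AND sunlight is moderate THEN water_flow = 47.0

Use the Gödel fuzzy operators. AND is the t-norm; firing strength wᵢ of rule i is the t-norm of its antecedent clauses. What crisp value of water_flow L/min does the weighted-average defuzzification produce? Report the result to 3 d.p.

R1 (z=81.4): wet=0.56 → w = 0.56
R2 (z=27.0): bright=0.49 → w = 0.49
R3 (z=71.5): wet=0.56, moderate=0.19; AND[min(a, b)] → w = 0.19
R4 (z=10.0): ¬damp=1−0.97=0.03, moderate=0.19; AND[min(a, b)] → w = 0.03
R5 (z=47.0): damp=0.97, moderate=0.19; AND[min(a, b)] → w = 0.19
Weighted average = (0.56·81.4 + 0.49·27.0 + 0.19·71.5 + 0.03·10.0 + 0.19·47.0) / (0.56 + 0.49 + 0.19 + 0.03 + 0.19)
  = 81.6290 / 1.4600 = 55.910

55.910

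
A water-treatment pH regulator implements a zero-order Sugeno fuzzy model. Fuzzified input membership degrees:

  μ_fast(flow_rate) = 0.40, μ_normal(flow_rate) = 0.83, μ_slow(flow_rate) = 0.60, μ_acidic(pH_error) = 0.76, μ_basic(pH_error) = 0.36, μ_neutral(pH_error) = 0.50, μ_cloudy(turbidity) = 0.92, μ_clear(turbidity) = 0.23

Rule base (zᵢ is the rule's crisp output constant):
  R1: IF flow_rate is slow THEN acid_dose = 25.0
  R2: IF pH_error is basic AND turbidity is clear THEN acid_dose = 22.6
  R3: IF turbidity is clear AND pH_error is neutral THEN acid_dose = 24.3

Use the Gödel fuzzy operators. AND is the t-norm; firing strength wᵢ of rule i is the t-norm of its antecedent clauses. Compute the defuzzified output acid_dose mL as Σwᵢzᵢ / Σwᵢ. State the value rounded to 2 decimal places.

24.33

R1 (z=25.0): slow=0.60 → w = 0.60
R2 (z=22.6): basic=0.36, clear=0.23; AND[min(a, b)] → w = 0.23
R3 (z=24.3): clear=0.23, neutral=0.50; AND[min(a, b)] → w = 0.23
Weighted average = (0.60·25.0 + 0.23·22.6 + 0.23·24.3) / (0.60 + 0.23 + 0.23)
  = 25.7870 / 1.0600 = 24.33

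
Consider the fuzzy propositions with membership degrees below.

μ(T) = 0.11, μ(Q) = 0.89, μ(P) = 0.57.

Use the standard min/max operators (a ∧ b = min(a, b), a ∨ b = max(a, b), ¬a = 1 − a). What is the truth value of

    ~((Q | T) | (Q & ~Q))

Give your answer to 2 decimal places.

Q | T = max(a, b) on (0.89, 0.11) = 0.89
~Q = 1 − 0.89 = 0.11
Q & ~Q = min(a, b) on (0.89, 0.11) = 0.11
(Q | T) | (Q & ~Q) = max(a, b) on (0.89, 0.11) = 0.89
~((Q | T) | (Q & ~Q)) = 1 − 0.89 = 0.11

0.11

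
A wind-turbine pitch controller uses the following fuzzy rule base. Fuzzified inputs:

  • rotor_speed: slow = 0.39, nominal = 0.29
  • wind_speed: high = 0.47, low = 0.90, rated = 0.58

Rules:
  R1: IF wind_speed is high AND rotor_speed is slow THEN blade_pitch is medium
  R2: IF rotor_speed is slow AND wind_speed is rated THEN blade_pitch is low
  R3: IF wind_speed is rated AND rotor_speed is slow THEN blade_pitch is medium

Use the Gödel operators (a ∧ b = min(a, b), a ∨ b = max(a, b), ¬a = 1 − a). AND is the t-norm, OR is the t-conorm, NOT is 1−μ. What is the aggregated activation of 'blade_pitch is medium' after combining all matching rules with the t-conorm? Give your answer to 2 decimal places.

R1: high=0.47, slow=0.39; AND[min(a, b)] → w = 0.39
R2: slow=0.39, rated=0.58; AND[min(a, b)] → w = 0.39
R3: rated=0.58, slow=0.39; AND[min(a, b)] → w = 0.39
Rules with consequent 'medium': {R1, R3} → strengths 0.39, 0.39
Aggregate via t-conorm [max(a, b)]: 0.39

0.39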